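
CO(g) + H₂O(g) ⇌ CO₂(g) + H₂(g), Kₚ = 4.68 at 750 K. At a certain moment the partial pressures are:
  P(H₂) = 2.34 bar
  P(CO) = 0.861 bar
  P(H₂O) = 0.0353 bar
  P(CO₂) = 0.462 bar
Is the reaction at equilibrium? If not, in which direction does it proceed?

Qₚ = P(CO₂)·P(H₂) / (P(CO)·P(H₂O)) = (0.462)·(2.34) / ((0.861)·(0.0353)) = 35.6
Qₚ = 35.6 > Kₚ = 4.68, so the reverse reaction proceeds.

in the reverse direction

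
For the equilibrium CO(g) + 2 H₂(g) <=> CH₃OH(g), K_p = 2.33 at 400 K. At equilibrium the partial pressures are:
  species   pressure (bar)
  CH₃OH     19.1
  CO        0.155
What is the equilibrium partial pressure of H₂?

At equilibrium, K_p = P(CH₃OH) / (P(CO)·P(H₂)²) = 2.33.
(19.1) / ((0.155)·(P(H₂))²) = 2.33
P(H₂)² = 52.9 ⇒ P(H₂) = 7.27 bar

P(H₂) = 7.27 bar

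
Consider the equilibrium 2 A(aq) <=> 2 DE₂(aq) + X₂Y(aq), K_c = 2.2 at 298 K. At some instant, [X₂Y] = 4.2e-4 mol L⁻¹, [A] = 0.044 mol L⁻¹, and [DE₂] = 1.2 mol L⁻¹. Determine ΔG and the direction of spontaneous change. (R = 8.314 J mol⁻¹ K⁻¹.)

ΔG = -4.84 kJ/mol; the forward reaction is spontaneous

Q_c = [DE₂]²·[X₂Y] / [A]² = (1.2)²·(4.2e-4) / (0.044)² = 0.312
ΔG = RT ln(Q_c/K_c) = (8.314 J mol⁻¹ K⁻¹)(298 K) × ln(0.312/2.2)
   = (2.478 kJ/mol)(-1.953) = -4.84 kJ/mol
ΔG < 0, so the forward reaction is spontaneous (proceeds forward).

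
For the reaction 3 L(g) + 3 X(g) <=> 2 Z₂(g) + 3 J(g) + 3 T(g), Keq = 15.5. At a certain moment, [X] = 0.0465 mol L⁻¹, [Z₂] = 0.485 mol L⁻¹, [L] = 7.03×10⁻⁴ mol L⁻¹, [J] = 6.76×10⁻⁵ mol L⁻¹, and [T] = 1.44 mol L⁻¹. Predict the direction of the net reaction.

forward (toward products)

Q = [Z₂]²·[J]³·[T]³ / ([L]³·[X]³) = (0.485)²·(6.76×10⁻⁵)³·(1.44)³ / ((7.03×10⁻⁴)³·(0.0465)³) = 6.21
Q = 6.21 < Keq = 15.5, so the forward reaction proceeds.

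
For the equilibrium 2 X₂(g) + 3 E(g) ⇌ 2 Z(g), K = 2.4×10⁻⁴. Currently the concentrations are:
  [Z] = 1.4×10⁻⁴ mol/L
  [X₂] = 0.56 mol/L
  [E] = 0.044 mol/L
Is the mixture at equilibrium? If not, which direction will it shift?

no; Q > K, reaction proceeds in reverse

Q = [Z]² / ([X₂]²·[E]³) = (1.4×10⁻⁴)² / ((0.56)²·(0.044)³) = 7.3×10⁻⁴
Q = 7.3×10⁻⁴ > K = 2.4×10⁻⁴: net reverse reaction.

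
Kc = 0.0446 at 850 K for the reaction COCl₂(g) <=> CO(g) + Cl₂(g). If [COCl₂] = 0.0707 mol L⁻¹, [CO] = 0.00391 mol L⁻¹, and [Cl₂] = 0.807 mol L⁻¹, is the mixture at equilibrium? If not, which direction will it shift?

Qc = [CO]·[Cl₂] / [COCl₂] = (0.00391)·(0.807) / (0.0707) = 0.0446
Qc = 0.0446 = Kc; the system is at equilibrium.

yes, at equilibrium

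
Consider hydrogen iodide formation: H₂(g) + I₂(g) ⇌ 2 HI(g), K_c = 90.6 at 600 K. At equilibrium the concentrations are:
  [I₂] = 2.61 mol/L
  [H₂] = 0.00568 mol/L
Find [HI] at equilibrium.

At equilibrium, K_c = [HI]² / ([H₂]·[I₂]) = 90.6.
([HI])² / ((0.00568)·(2.61)) = 90.6
[HI]² = 1.34 ⇒ [HI] = 1.16 mol/L

[HI] = 1.16 mol/L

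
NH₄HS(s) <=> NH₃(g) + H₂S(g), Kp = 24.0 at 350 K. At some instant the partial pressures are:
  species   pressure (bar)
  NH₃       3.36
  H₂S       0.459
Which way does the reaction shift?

(NH₄HS is a pure solid — omitted from Qp.)
Qp = P(NH₃)·P(H₂S) = (3.36)·(0.459) = 1.54
Qp = 1.54 < Kp = 24.0, so the forward reaction proceeds.

forward (toward products)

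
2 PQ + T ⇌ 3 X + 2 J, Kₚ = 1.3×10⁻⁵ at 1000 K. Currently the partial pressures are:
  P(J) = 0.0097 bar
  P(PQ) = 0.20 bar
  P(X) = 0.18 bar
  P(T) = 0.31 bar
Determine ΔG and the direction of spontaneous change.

Qₚ = P(X)³·P(J)² / (P(PQ)²·P(T)) = (0.18)³·(0.0097)² / ((0.20)²·(0.31)) = 4.43×10⁻⁵
ΔG = RT ln(Qₚ/Kₚ) = (8.314 J mol⁻¹ K⁻¹)(1000 K) × ln(4.43×10⁻⁵/1.3×10⁻⁵)
   = (8.314 kJ/mol)(1.226) = 10.2 kJ/mol
ΔG > 0, so the forward reaction is non-spontaneous (proceeds in reverse).

ΔG = 10.2 kJ/mol; the forward reaction is non-spontaneous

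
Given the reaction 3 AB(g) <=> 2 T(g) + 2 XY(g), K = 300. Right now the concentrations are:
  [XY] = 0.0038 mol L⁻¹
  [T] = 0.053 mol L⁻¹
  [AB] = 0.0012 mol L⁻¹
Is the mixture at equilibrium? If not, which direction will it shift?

Q = [T]²·[XY]² / [AB]³ = (0.053)²·(0.0038)² / (0.0012)³ = 23
Q = 23 < K = 300: net forward reaction.

no; Q < K, reaction proceeds forward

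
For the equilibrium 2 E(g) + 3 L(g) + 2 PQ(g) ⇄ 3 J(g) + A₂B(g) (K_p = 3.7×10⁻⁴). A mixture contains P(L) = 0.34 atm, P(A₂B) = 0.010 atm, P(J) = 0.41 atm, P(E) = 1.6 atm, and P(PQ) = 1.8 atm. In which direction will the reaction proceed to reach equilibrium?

toward reactants

Q_p = P(J)³·P(A₂B) / (P(E)²·P(L)³·P(PQ)²) = (0.41)³·(0.010) / ((1.6)²·(0.34)³·(1.8)²) = 0.0021
Q_p = 0.0021 > K_p = 3.7×10⁻⁴, so the reverse reaction proceeds.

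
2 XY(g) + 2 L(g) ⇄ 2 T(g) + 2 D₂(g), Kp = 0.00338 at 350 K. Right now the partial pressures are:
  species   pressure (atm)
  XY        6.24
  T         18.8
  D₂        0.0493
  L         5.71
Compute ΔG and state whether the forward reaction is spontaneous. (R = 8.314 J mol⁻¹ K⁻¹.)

ΔG = -4.68 kJ/mol; the forward reaction is spontaneous

Qp = P(T)²·P(D₂)² / (P(XY)²·P(L)²) = (18.8)²·(0.0493)² / ((6.24)²·(5.71)²) = 6.77×10⁻⁴
ΔG = RT ln(Qp/Kp) = (8.314 J mol⁻¹ K⁻¹)(350 K) × ln(6.77×10⁻⁴/0.00338)
   = (2.910 kJ/mol)(-1.608) = -4.68 kJ/mol
ΔG < 0, so the forward reaction is spontaneous (proceeds forward).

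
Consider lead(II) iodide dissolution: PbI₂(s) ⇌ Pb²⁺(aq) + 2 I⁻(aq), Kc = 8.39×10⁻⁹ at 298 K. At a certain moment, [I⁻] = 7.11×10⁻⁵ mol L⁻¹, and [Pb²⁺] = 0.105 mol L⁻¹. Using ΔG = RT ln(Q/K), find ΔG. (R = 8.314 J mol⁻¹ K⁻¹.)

ΔG = -6.84 kJ/mol

(PbI₂ is a pure solid — omitted from Qc.)
Qc = [Pb²⁺]·[I⁻]² = (0.105)·(7.11×10⁻⁵)² = 5.31×10⁻¹⁰
ΔG = RT ln(Qc/Kc) = (8.314 J mol⁻¹ K⁻¹)(298 K) × ln(5.31×10⁻¹⁰/8.39×10⁻⁹)
   = (2.478 kJ/mol)(-2.760) = -6.84 kJ/mol
ΔG < 0, so the forward reaction is spontaneous (proceeds forward).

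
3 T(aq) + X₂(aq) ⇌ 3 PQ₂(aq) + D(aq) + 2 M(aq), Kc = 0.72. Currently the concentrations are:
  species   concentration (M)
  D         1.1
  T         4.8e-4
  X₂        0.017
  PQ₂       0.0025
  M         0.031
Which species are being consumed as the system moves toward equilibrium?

Qc = [PQ₂]³·[D]·[M]² / ([T]³·[X₂]) = (0.0025)³·(1.1)·(0.031)² / ((4.8e-4)³·(0.017)) = 8.8
Qc = 8.8 > Kc = 0.72: net reverse reaction.

PQ₂, D, M (products)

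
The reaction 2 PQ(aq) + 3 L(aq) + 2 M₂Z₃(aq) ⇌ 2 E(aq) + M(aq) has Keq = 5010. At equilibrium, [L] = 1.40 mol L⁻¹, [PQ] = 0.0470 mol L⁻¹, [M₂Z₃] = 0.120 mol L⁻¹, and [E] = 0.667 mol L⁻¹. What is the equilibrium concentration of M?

[M] = 0.983 mol L⁻¹

At equilibrium, Keq = [E]²·[M] / ([PQ]²·[L]³·[M₂Z₃]²) = 5010.
(0.667)²·([M]) / ((0.0470)²·(1.40)³·(0.120)²) = 5010
[M] = 0.983 mol L⁻¹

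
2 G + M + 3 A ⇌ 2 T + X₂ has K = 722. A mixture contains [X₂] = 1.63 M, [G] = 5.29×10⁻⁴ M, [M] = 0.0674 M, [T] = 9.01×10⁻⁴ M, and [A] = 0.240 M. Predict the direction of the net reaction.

Q = [T]²·[X₂] / ([G]²·[M]·[A]³) = (9.01×10⁻⁴)²·(1.63) / ((5.29×10⁻⁴)²·(0.0674)·(0.240)³) = 5070
Q = 5070 > K = 722, so the reverse reaction proceeds.

toward reactants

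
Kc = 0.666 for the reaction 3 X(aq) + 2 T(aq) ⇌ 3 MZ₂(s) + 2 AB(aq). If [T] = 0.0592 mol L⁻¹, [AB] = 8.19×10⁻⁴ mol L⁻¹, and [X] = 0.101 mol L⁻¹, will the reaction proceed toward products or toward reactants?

(MZ₂ is a pure solid — omitted from Qc.)
Qc = [AB]² / ([X]³·[T]²) = (8.19×10⁻⁴)² / ((0.101)³·(0.0592)²) = 0.186
Qc = 0.186 < Kc = 0.666, so the forward reaction proceeds.

forward (toward products)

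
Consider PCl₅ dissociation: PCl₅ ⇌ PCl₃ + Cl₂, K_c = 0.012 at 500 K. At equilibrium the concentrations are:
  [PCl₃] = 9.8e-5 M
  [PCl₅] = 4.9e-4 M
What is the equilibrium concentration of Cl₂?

[Cl₂] = 0.060 M

At equilibrium, K_c = [PCl₃]·[Cl₂] / [PCl₅] = 0.012.
(9.8e-5)·([Cl₂]) / (4.9e-4) = 0.012
[Cl₂] = 0.0600 = 0.060 M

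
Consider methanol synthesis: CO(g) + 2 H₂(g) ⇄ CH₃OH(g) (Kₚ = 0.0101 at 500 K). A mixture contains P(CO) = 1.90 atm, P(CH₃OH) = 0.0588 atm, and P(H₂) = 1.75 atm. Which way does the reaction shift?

Qₚ = P(CH₃OH) / (P(CO)·P(H₂)²) = (0.0588) / ((1.90)·(1.75)²) = 0.0101
Qₚ = 0.0101 = Kₚ, so the system is already at equilibrium.

neither direction; the system is at equilibrium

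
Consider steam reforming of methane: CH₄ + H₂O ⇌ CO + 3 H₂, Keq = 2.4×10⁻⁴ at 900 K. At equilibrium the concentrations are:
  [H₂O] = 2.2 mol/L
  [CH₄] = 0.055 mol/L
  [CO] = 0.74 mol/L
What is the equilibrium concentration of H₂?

[H₂] = 0.034 mol/L

At equilibrium, Keq = [CO]·[H₂]³ / ([CH₄]·[H₂O]) = 2.4×10⁻⁴.
(0.74)·([H₂])³ / ((0.055)·(2.2)) = 2.4×10⁻⁴
[H₂]³ = 3.92×10⁻⁵ ⇒ [H₂] = 0.034 mol/L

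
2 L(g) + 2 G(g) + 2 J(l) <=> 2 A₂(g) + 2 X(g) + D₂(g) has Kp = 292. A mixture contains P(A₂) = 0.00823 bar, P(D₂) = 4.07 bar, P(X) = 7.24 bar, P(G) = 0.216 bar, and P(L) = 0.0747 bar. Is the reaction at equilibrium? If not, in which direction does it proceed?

(J is a pure liquid — omitted from Qp.)
Qp = P(A₂)²·P(X)²·P(D₂) / (P(L)²·P(G)²) = (0.00823)²·(7.24)²·(4.07) / ((0.0747)²·(0.216)²) = 55.5
Qp = 55.5 < Kp = 292, so the forward reaction proceeds.

to the right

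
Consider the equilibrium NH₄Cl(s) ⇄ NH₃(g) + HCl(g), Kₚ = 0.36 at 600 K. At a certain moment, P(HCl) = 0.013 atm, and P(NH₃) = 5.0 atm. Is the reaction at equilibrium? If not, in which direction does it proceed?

(NH₄Cl is a pure solid — omitted from Qₚ.)
Qₚ = P(NH₃)·P(HCl) = (5.0)·(0.013) = 0.065
Qₚ = 0.065 < Kₚ = 0.36, so the forward reaction proceeds.

in the forward direction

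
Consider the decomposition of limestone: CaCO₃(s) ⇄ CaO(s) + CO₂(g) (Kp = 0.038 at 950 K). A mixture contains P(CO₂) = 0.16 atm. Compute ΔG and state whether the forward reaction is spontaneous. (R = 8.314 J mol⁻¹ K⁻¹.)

ΔG = 11.4 kJ/mol; the forward reaction is non-spontaneous

(CaCO₃, CaO are pure solids — omitted from Qp.)
Qp = P(CO₂) = 0.160
ΔG = RT ln(Qp/Kp) = (8.314 J mol⁻¹ K⁻¹)(950 K) × ln(0.160/0.038)
   = (7.898 kJ/mol)(1.438) = 11.4 kJ/mol
ΔG > 0, so the forward reaction is non-spontaneous (proceeds in reverse).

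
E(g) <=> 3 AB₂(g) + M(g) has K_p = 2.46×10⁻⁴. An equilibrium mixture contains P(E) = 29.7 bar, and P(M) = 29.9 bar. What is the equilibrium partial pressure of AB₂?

At equilibrium, K_p = P(AB₂)³·P(M) / P(E) = 2.46×10⁻⁴.
(P(AB₂))³·(29.9) / (29.7) = 2.46×10⁻⁴
P(AB₂)³ = 2.44×10⁻⁴ ⇒ P(AB₂) = 0.0625 bar

P(AB₂) = 0.0625 bar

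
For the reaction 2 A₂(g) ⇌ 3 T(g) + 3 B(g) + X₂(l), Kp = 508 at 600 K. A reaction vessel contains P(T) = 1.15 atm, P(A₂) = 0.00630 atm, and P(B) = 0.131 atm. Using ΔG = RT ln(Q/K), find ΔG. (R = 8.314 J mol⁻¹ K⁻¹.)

(X₂ is a pure liquid — omitted from Qp.)
Qp = P(T)³·P(B)³ / P(A₂)² = (1.15)³·(0.131)³ / (0.00630)² = 86.1
ΔG = RT ln(Qp/Kp) = (8.314 J mol⁻¹ K⁻¹)(600 K) × ln(86.1/508)
   = (4.988 kJ/mol)(-1.775) = -8.85 kJ/mol
ΔG < 0, so the forward reaction is spontaneous (proceeds forward).

ΔG = -8.85 kJ/mol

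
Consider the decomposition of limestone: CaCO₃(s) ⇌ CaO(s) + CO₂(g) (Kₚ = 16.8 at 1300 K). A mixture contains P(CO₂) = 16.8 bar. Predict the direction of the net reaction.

at equilibrium

(CaCO₃, CaO are pure solids — omitted from Qₚ.)
Qₚ = P(CO₂) = 16.8
Qₚ = 16.8 = Kₚ, so the system is already at equilibrium.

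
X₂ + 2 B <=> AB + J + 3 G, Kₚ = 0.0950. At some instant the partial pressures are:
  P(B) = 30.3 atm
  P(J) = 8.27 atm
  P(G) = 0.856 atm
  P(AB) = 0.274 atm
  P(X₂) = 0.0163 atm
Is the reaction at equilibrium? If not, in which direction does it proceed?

neither direction; the system is at equilibrium

Qₚ = P(AB)·P(J)·P(G)³ / (P(X₂)·P(B)²) = (0.274)·(8.27)·(0.856)³ / ((0.0163)·(30.3)²) = 0.0950
Qₚ = 0.0950 = Kₚ, so the system is already at equilibrium.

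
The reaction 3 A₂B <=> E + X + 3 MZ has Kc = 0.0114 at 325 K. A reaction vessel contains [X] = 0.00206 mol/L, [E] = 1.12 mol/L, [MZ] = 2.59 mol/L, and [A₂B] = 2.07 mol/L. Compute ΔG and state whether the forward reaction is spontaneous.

Qc = [E]·[X]·[MZ]³ / [A₂B]³ = (1.12)·(0.00206)·(2.59)³ / (2.07)³ = 0.00452
ΔG = RT ln(Qc/Kc) = (8.314 J mol⁻¹ K⁻¹)(325 K) × ln(0.00452/0.0114)
   = (2.702 kJ/mol)(-0.9251) = -2.50 kJ/mol
ΔG < 0, so the forward reaction is spontaneous (proceeds forward).

ΔG = -2.50 kJ/mol; the forward reaction is spontaneous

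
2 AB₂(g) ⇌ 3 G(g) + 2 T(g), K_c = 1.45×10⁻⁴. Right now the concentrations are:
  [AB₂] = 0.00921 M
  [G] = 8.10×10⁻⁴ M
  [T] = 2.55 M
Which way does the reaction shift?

Q_c = [G]³·[T]² / [AB₂]² = (8.10×10⁻⁴)³·(2.55)² / (0.00921)² = 4.07×10⁻⁵
Q_c = 4.07×10⁻⁵ < K_c = 1.45×10⁻⁴, so the forward reaction proceeds.

forward (toward products)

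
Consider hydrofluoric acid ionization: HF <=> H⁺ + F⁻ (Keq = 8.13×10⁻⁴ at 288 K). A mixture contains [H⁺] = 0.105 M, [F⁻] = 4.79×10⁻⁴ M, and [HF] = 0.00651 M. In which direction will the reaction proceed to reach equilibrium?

Q = [H⁺]·[F⁻] / [HF] = (0.105)·(4.79×10⁻⁴) / (0.00651) = 0.00773
Q = 0.00773 > Keq = 8.13×10⁻⁴, so the reverse reaction proceeds.

reverse (toward reactants)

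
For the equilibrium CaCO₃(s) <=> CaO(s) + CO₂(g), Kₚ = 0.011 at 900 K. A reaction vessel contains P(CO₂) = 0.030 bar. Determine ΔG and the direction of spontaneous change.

ΔG = 7.51 kJ/mol; the forward reaction is non-spontaneous

(CaCO₃, CaO are pure solids — omitted from Qₚ.)
Qₚ = P(CO₂) = 0.0300
ΔG = RT ln(Qₚ/Kₚ) = (8.314 J mol⁻¹ K⁻¹)(900 K) × ln(0.0300/0.011)
   = (7.483 kJ/mol)(1.003) = 7.51 kJ/mol
ΔG > 0, so the forward reaction is non-spontaneous (proceeds in reverse).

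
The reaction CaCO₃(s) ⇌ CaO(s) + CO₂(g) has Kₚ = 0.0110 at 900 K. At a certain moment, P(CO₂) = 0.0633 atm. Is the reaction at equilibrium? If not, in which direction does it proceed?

(CaCO₃, CaO are pure solids — omitted from Qₚ.)
Qₚ = P(CO₂) = 0.0633
Qₚ = 0.0633 > Kₚ = 0.0110, so the reverse reaction proceeds.

toward reactants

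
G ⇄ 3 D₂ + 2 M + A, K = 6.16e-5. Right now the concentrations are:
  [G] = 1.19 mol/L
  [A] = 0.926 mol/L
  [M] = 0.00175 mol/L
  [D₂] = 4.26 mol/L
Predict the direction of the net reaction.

Q = [D₂]³·[M]²·[A] / [G] = (4.26)³·(0.00175)²·(0.926) / (1.19) = 1.84e-4
Q = 1.84e-4 > K = 6.16e-5, so the reverse reaction proceeds.

to the left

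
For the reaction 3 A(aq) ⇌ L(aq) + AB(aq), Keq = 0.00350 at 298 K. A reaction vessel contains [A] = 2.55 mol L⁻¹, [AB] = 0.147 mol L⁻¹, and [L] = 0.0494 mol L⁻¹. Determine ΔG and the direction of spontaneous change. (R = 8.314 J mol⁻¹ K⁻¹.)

Q = [L]·[AB] / [A]³ = (0.0494)·(0.147) / (2.55)³ = 4.38×10⁻⁴
ΔG = RT ln(Q/Keq) = (8.314 J mol⁻¹ K⁻¹)(298 K) × ln(4.38×10⁻⁴/0.00350)
   = (2.478 kJ/mol)(-2.078) = -5.15 kJ/mol
ΔG < 0, so the forward reaction is spontaneous (proceeds forward).

ΔG = -5.15 kJ/mol; the forward reaction is spontaneous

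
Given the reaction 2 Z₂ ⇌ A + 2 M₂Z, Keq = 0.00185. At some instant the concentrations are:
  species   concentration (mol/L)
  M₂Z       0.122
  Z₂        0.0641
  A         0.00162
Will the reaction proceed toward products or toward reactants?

Q = [A]·[M₂Z]² / [Z₂]² = (0.00162)·(0.122)² / (0.0641)² = 0.00587
Q = 0.00587 > Keq = 0.00185, so the reverse reaction proceeds.

toward reactants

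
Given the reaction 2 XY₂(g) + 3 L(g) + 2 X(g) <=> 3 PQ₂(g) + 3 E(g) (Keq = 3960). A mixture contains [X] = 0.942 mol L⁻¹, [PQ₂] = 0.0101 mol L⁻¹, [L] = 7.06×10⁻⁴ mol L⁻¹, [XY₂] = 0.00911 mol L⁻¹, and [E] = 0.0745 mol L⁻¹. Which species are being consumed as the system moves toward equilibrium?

Q = [PQ₂]³·[E]³ / ([XY₂]²·[L]³·[X]²) = (0.0101)³·(0.0745)³ / ((0.00911)²·(7.06×10⁻⁴)³·(0.942)²) = 16400
Q = 16400 > Keq = 3960: net reverse reaction.

PQ₂, E (products)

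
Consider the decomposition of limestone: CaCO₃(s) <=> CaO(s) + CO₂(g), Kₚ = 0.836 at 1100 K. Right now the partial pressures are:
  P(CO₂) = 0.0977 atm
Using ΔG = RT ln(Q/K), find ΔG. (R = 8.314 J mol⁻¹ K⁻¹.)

(CaCO₃, CaO are pure solids — omitted from Qₚ.)
Qₚ = P(CO₂) = 0.0977
ΔG = RT ln(Qₚ/Kₚ) = (8.314 J mol⁻¹ K⁻¹)(1100 K) × ln(0.0977/0.836)
   = (9.145 kJ/mol)(-2.147) = -19.6 kJ/mol
ΔG < 0, so the forward reaction is spontaneous (proceeds forward).

ΔG = -19.6 kJ/mol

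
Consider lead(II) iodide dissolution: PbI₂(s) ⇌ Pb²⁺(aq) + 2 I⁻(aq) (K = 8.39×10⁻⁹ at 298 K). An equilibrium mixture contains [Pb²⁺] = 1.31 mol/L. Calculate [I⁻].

[I⁻] = 8.00×10⁻⁵ mol/L

(PbI₂ is a pure solid — omitted from K.)
At equilibrium, K = [Pb²⁺]·[I⁻]² = 8.39×10⁻⁹.
(1.31)·([I⁻])² = 8.39×10⁻⁹
[I⁻]² = 6.40×10⁻⁹ ⇒ [I⁻] = 8.00×10⁻⁵ mol/L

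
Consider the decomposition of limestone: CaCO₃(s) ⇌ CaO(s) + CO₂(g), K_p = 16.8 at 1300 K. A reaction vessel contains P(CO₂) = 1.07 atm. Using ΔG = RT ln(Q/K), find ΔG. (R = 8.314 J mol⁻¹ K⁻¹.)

ΔG = -29.8 kJ/mol

(CaCO₃, CaO are pure solids — omitted from Q_p.)
Q_p = P(CO₂) = 1.07
ΔG = RT ln(Q_p/K_p) = (8.314 J mol⁻¹ K⁻¹)(1300 K) × ln(1.07/16.8)
   = (10.81 kJ/mol)(-2.754) = -29.8 kJ/mol
ΔG < 0, so the forward reaction is spontaneous (proceeds forward).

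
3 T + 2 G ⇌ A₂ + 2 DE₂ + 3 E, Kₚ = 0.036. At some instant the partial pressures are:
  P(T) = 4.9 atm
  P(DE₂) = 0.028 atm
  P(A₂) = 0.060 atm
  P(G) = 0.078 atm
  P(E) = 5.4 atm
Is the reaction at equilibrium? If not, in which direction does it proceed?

to the right

Qₚ = P(A₂)·P(DE₂)²·P(E)³ / (P(T)³·P(G)²) = (0.060)·(0.028)²·(5.4)³ / ((4.9)³·(0.078)²) = 0.010
Qₚ = 0.010 < Kₚ = 0.036, so the forward reaction proceeds.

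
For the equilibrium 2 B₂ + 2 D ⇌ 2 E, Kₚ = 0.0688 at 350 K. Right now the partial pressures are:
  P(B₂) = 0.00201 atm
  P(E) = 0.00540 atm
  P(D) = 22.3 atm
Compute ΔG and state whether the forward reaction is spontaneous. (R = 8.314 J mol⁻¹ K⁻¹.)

ΔG = -4.53 kJ/mol; the forward reaction is spontaneous

Qₚ = P(E)² / (P(B₂)²·P(D)²) = (0.00540)² / ((0.00201)²·(22.3)²) = 0.0145
ΔG = RT ln(Qₚ/Kₚ) = (8.314 J mol⁻¹ K⁻¹)(350 K) × ln(0.0145/0.0688)
   = (2.910 kJ/mol)(-1.557) = -4.53 kJ/mol
ΔG < 0, so the forward reaction is spontaneous (proceeds forward).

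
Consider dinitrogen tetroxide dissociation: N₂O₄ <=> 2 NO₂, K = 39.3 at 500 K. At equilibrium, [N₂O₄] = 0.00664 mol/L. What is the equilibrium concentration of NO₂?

At equilibrium, K = [NO₂]² / [N₂O₄] = 39.3.
([NO₂])² / (0.00664) = 39.3
[NO₂]² = 0.261 ⇒ [NO₂] = 0.511 mol/L

[NO₂] = 0.511 mol/L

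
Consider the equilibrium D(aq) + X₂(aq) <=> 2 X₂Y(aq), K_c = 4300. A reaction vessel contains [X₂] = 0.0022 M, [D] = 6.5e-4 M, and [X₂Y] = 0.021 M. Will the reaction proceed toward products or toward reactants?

Q_c = [X₂Y]² / ([D]·[X₂]) = (0.021)² / ((6.5e-4)·(0.0022)) = 310
Q_c = 310 < K_c = 4300, so the forward reaction proceeds.

in the forward direction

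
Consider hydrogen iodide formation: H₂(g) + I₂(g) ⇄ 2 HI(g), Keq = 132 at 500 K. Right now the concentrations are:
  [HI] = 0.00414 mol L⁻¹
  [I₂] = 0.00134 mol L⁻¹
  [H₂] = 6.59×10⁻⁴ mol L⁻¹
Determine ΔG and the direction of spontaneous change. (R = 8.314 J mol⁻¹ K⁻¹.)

ΔG = -7.97 kJ/mol; the forward reaction is spontaneous

Q = [HI]² / ([H₂]·[I₂]) = (0.00414)² / ((6.59×10⁻⁴)·(0.00134)) = 19.4
ΔG = RT ln(Q/Keq) = (8.314 J mol⁻¹ K⁻¹)(500 K) × ln(19.4/132)
   = (4.157 kJ/mol)(-1.918) = -7.97 kJ/mol
ΔG < 0, so the forward reaction is spontaneous (proceeds forward).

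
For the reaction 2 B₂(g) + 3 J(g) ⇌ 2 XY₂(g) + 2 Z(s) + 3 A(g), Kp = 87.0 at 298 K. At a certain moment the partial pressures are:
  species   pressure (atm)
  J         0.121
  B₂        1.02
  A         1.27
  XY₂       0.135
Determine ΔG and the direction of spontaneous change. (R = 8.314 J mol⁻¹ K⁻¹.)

ΔG = -3.61 kJ/mol; the forward reaction is spontaneous

(Z is a pure solid — omitted from Qp.)
Qp = P(XY₂)²·P(A)³ / (P(B₂)²·P(J)³) = (0.135)²·(1.27)³ / ((1.02)²·(0.121)³) = 20.3
ΔG = RT ln(Qp/Kp) = (8.314 J mol⁻¹ K⁻¹)(298 K) × ln(20.3/87.0)
   = (2.478 kJ/mol)(-1.455) = -3.61 kJ/mol
ΔG < 0, so the forward reaction is spontaneous (proceeds forward).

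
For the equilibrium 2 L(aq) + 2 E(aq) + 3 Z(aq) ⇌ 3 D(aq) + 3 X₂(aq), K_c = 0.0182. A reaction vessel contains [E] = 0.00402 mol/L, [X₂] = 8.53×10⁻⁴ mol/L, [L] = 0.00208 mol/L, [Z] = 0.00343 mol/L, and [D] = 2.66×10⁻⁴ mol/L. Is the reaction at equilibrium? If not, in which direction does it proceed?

in the forward direction

Q_c = [D]³·[X₂]³ / ([L]²·[E]²·[Z]³) = (2.66×10⁻⁴)³·(8.53×10⁻⁴)³ / ((0.00208)²·(0.00402)²·(0.00343)³) = 0.00414
Q_c = 0.00414 < K_c = 0.0182, so the forward reaction proceeds.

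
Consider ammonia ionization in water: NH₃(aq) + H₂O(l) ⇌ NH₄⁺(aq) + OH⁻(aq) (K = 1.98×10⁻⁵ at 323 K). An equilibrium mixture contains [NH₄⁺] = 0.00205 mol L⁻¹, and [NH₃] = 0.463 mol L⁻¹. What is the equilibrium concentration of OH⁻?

[OH⁻] = 0.00447 mol L⁻¹

(H₂O is a pure liquid — omitted from K.)
At equilibrium, K = [NH₄⁺]·[OH⁻] / [NH₃] = 1.98×10⁻⁵.
(0.00205)·([OH⁻]) / (0.463) = 1.98×10⁻⁵
[OH⁻] = 0.00447 mol L⁻¹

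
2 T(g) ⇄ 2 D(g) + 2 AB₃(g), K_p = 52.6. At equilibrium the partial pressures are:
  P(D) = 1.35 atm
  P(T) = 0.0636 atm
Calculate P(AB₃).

P(AB₃) = 0.342 atm

At equilibrium, K_p = P(D)²·P(AB₃)² / P(T)² = 52.6.
(1.35)²·(P(AB₃))² / (0.0636)² = 52.6
P(AB₃)² = 0.117 ⇒ P(AB₃) = 0.342 atm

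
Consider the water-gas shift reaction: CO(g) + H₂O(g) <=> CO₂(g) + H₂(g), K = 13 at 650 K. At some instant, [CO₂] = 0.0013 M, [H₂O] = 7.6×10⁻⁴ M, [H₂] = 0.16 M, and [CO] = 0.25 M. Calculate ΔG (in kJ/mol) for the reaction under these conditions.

ΔG = -13.4 kJ/mol

Q = [CO₂]·[H₂] / ([CO]·[H₂O]) = (0.0013)·(0.16) / ((0.25)·(7.6×10⁻⁴)) = 1.09
ΔG = RT ln(Q/K) = (8.314 J mol⁻¹ K⁻¹)(650 K) × ln(1.09/13)
   = (5.404 kJ/mol)(-2.479) = -13.4 kJ/mol
ΔG < 0, so the forward reaction is spontaneous (proceeds forward).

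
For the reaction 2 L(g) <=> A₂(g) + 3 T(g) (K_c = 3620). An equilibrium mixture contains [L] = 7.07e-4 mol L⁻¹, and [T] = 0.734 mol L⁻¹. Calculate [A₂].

At equilibrium, K_c = [A₂]·[T]³ / [L]² = 3620.
([A₂])·(0.734)³ / (7.07e-4)² = 3620
[A₂] = 0.00458 mol L⁻¹

[A₂] = 0.00458 mol L⁻¹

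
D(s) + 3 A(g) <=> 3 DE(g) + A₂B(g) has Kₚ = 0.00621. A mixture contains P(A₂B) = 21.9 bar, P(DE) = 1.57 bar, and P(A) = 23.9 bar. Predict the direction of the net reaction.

(D is a pure solid — omitted from Qₚ.)
Qₚ = P(DE)³·P(A₂B) / P(A)³ = (1.57)³·(21.9) / (23.9)³ = 0.00621
Qₚ = 0.00621 = Kₚ, so the system is already at equilibrium.

no net change (already at equilibrium)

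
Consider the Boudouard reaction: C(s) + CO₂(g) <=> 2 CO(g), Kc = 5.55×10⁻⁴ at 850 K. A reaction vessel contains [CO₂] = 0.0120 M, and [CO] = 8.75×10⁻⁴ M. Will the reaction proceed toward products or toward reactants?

in the forward direction

(C is a pure solid — omitted from Qc.)
Qc = [CO]² / [CO₂] = (8.75×10⁻⁴)² / (0.0120) = 6.38×10⁻⁵
Qc = 6.38×10⁻⁵ < Kc = 5.55×10⁻⁴, so the forward reaction proceeds.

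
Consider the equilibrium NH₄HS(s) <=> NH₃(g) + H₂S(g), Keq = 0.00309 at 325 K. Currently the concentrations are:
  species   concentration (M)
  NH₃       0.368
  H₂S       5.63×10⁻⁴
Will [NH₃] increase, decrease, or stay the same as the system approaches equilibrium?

increase

(NH₄HS is a pure solid — omitted from Q.)
Q = [NH₃]·[H₂S] = (0.368)·(5.63×10⁻⁴) = 2.07×10⁻⁴
Q = 2.07×10⁻⁴ < Keq = 0.00309: net forward reaction.
NH₃ is a product, so it increases.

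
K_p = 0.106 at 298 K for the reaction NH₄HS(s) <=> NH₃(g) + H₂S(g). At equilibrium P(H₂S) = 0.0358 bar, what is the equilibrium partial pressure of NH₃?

(NH₄HS is a pure solid — omitted from K_p.)
At equilibrium, K_p = P(NH₃)·P(H₂S) = 0.106.
(P(NH₃))·(0.0358) = 0.106
P(NH₃) = 2.96 bar

P(NH₃) = 2.96 bar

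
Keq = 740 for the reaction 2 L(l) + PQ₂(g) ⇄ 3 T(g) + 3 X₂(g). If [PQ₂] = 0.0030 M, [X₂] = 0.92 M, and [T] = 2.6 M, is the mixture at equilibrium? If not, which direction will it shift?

no; Q > K, reaction proceeds in reverse

(L is a pure liquid — omitted from Q.)
Q = [T]³·[X₂]³ / [PQ₂] = (2.6)³·(0.92)³ / (0.0030) = 4600
Q = 4600 > Keq = 740: net reverse reaction.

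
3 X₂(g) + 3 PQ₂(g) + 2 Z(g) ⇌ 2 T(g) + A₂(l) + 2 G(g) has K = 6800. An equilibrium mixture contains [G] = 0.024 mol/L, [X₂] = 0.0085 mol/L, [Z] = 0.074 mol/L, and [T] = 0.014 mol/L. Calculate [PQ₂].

(A₂ is a pure liquid — omitted from K.)
At equilibrium, K = [T]²·[G]² / ([X₂]³·[PQ₂]³·[Z]²) = 6800.
(0.014)²·(0.024)² / ((0.0085)³·([PQ₂])³·(0.074)²) = 6800
[PQ₂]³ = 0.00494 ⇒ [PQ₂] = 0.17 mol/L

[PQ₂] = 0.17 mol/L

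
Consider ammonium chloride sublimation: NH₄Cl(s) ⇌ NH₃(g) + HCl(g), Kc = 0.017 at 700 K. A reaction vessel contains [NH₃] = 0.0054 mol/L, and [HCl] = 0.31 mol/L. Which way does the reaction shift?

toward products

(NH₄Cl is a pure solid — omitted from Qc.)
Qc = [NH₃]·[HCl] = (0.0054)·(0.31) = 0.0017
Qc = 0.0017 < Kc = 0.017, so the forward reaction proceeds.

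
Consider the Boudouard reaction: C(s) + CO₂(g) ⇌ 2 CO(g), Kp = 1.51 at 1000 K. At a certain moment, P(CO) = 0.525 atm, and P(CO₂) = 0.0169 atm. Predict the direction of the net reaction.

(C is a pure solid — omitted from Qp.)
Qp = P(CO)² / P(CO₂) = (0.525)² / (0.0169) = 16.3
Qp = 16.3 > Kp = 1.51, so the reverse reaction proceeds.

to the left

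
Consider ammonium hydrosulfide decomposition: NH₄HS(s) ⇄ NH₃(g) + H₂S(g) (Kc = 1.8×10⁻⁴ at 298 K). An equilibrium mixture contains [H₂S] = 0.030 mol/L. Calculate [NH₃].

[NH₃] = 0.0060 mol/L

(NH₄HS is a pure solid — omitted from Kc.)
At equilibrium, Kc = [NH₃]·[H₂S] = 1.8×10⁻⁴.
([NH₃])·(0.030) = 1.8×10⁻⁴
[NH₃] = 0.00600 = 0.0060 mol/L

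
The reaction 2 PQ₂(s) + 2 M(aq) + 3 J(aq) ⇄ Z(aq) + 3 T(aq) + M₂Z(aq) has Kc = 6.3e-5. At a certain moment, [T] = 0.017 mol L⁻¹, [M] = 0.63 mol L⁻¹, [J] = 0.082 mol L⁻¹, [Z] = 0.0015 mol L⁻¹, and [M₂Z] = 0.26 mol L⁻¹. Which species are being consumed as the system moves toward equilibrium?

PQ₂, M, J (reactants)

(PQ₂ is a pure solid — omitted from Qc.)
Qc = [Z]·[T]³·[M₂Z] / ([M]²·[J]³) = (0.0015)·(0.017)³·(0.26) / ((0.63)²·(0.082)³) = 8.8e-6
Qc = 8.8e-6 < Kc = 6.3e-5: net forward reaction.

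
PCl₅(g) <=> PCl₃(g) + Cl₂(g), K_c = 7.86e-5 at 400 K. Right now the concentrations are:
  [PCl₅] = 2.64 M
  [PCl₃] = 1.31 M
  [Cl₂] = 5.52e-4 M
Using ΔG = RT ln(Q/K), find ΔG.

ΔG = 4.15 kJ/mol

Q_c = [PCl₃]·[Cl₂] / [PCl₅] = (1.31)·(5.52e-4) / (2.64) = 2.74e-4
ΔG = RT ln(Q_c/K_c) = (8.314 J mol⁻¹ K⁻¹)(400 K) × ln(2.74e-4/7.86e-5)
   = (3.326 kJ/mol)(1.249) = 4.15 kJ/mol
ΔG > 0, so the forward reaction is non-spontaneous (proceeds in reverse).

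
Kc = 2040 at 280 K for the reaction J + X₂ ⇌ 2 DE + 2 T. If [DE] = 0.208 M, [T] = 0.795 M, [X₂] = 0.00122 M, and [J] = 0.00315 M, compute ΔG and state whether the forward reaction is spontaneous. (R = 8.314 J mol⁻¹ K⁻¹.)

ΔG = 2.91 kJ/mol; the forward reaction is non-spontaneous

Qc = [DE]²·[T]² / ([J]·[X₂]) = (0.208)²·(0.795)² / ((0.00315)·(0.00122)) = 7120
ΔG = RT ln(Qc/Kc) = (8.314 J mol⁻¹ K⁻¹)(280 K) × ln(7120/2040)
   = (2.328 kJ/mol)(1.250) = 2.91 kJ/mol
ΔG > 0, so the forward reaction is non-spontaneous (proceeds in reverse).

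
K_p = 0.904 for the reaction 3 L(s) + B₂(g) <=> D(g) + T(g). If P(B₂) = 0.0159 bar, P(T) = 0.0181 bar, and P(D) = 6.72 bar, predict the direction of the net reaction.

(L is a pure solid — omitted from Q_p.)
Q_p = P(D)·P(T) / P(B₂) = (6.72)·(0.0181) / (0.0159) = 7.65
Q_p = 7.65 > K_p = 0.904, so the reverse reaction proceeds.

in the reverse direction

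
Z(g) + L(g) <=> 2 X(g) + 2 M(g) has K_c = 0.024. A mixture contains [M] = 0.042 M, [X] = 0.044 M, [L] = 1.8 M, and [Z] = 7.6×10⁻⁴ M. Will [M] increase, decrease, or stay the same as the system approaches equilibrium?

increase

Q_c = [X]²·[M]² / ([Z]·[L]) = (0.044)²·(0.042)² / ((7.6×10⁻⁴)·(1.8)) = 0.0025
Q_c = 0.0025 < K_c = 0.024: net forward reaction.
M is a product, so it increases.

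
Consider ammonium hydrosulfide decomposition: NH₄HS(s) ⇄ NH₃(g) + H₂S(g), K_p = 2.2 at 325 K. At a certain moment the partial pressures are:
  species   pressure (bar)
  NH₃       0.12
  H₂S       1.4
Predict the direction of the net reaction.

(NH₄HS is a pure solid — omitted from Q_p.)
Q_p = P(NH₃)·P(H₂S) = (0.12)·(1.4) = 0.17
Q_p = 0.17 < K_p = 2.2, so the forward reaction proceeds.

in the forward direction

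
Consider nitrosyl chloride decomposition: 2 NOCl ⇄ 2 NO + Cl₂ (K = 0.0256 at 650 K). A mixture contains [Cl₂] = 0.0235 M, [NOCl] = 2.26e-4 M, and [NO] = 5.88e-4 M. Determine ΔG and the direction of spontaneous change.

ΔG = 9.87 kJ/mol; the forward reaction is non-spontaneous

Q = [NO]²·[Cl₂] / [NOCl]² = (5.88e-4)²·(0.0235) / (2.26e-4)² = 0.159
ΔG = RT ln(Q/K) = (8.314 J mol⁻¹ K⁻¹)(650 K) × ln(0.159/0.0256)
   = (5.404 kJ/mol)(1.826) = 9.87 kJ/mol
ΔG > 0, so the forward reaction is non-spontaneous (proceeds in reverse).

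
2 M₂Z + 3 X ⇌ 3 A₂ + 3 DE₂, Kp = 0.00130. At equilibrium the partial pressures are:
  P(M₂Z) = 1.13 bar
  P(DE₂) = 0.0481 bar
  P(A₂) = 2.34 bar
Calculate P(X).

At equilibrium, Kp = P(A₂)³·P(DE₂)³ / (P(M₂Z)²·P(X)³) = 0.00130.
(2.34)³·(0.0481)³ / ((1.13)²·(P(X))³) = 0.00130
P(X)³ = 0.859 ⇒ P(X) = 0.951 bar

P(X) = 0.951 bar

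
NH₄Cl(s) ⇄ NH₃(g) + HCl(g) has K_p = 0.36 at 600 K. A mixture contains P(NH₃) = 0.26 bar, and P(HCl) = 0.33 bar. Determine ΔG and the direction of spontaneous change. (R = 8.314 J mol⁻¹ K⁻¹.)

ΔG = -7.15 kJ/mol; the forward reaction is spontaneous

(NH₄Cl is a pure solid — omitted from Q_p.)
Q_p = P(NH₃)·P(HCl) = (0.26)·(0.33) = 0.0858
ΔG = RT ln(Q_p/K_p) = (8.314 J mol⁻¹ K⁻¹)(600 K) × ln(0.0858/0.36)
   = (4.988 kJ/mol)(-1.434) = -7.15 kJ/mol
ΔG < 0, so the forward reaction is spontaneous (proceeds forward).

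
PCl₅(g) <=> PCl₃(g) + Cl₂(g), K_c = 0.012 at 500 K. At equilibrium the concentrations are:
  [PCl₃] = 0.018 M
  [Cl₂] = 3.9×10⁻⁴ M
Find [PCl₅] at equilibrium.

[PCl₅] = 5.8×10⁻⁴ M

At equilibrium, K_c = [PCl₃]·[Cl₂] / [PCl₅] = 0.012.
(0.018)·(3.9×10⁻⁴) / ([PCl₅]) = 0.012
[PCl₅] = 5.85×10⁻⁴ = 5.8×10⁻⁴ M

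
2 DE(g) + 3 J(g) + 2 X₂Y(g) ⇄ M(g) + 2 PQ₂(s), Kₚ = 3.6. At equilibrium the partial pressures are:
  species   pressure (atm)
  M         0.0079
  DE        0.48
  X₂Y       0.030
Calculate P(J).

P(J) = 2.2 atm

(PQ₂ is a pure solid — omitted from Kₚ.)
At equilibrium, Kₚ = P(M) / (P(DE)²·P(J)³·P(X₂Y)²) = 3.6.
(0.0079) / ((0.48)²·(P(J))³·(0.030)²) = 3.6
P(J)³ = 10.6 ⇒ P(J) = 2.2 atm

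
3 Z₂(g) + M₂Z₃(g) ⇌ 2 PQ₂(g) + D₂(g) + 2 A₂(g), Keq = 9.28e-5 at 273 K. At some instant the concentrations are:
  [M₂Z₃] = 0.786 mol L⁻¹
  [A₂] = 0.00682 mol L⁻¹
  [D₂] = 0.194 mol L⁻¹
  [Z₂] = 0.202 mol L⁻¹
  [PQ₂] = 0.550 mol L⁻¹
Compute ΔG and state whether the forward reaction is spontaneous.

ΔG = 3.43 kJ/mol; the forward reaction is non-spontaneous

Q = [PQ₂]²·[D₂]·[A₂]² / ([Z₂]³·[M₂Z₃]) = (0.550)²·(0.194)·(0.00682)² / ((0.202)³·(0.786)) = 4.21e-4
ΔG = RT ln(Q/Keq) = (8.314 J mol⁻¹ K⁻¹)(273 K) × ln(4.21e-4/9.28e-5)
   = (2.270 kJ/mol)(1.512) = 3.43 kJ/mol
ΔG > 0, so the forward reaction is non-spontaneous (proceeds in reverse).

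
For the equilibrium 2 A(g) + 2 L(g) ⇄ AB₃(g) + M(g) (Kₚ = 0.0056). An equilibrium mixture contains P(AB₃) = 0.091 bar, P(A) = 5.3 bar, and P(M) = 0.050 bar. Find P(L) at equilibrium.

P(L) = 0.17 bar

At equilibrium, Kₚ = P(AB₃)·P(M) / (P(A)²·P(L)²) = 0.0056.
(0.091)·(0.050) / ((5.3)²·(P(L))²) = 0.0056
P(L)² = 0.0289 ⇒ P(L) = 0.17 bar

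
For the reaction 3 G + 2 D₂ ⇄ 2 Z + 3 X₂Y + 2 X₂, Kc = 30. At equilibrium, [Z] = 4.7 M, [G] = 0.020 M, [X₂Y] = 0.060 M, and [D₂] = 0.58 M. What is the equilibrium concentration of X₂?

[X₂] = 0.13 M

At equilibrium, Kc = [Z]²·[X₂Y]³·[X₂]² / ([G]³·[D₂]²) = 30.
(4.7)²·(0.060)³·([X₂])² / ((0.020)³·(0.58)²) = 30
[X₂]² = 0.0169 ⇒ [X₂] = 0.13 M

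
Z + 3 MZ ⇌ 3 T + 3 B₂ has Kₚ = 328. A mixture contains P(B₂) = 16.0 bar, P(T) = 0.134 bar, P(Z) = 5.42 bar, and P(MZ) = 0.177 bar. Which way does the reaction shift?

Qₚ = P(T)³·P(B₂)³ / (P(Z)·P(MZ)³) = (0.134)³·(16.0)³ / ((5.42)·(0.177)³) = 328
Qₚ = 328 = Kₚ, so the system is already at equilibrium.

no net change (already at equilibrium)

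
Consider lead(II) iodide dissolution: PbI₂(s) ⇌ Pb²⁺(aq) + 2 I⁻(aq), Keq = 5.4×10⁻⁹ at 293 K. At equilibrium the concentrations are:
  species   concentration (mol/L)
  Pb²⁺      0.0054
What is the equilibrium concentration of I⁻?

(PbI₂ is a pure solid — omitted from Keq.)
At equilibrium, Keq = [Pb²⁺]·[I⁻]² = 5.4×10⁻⁹.
(0.0054)·([I⁻])² = 5.4×10⁻⁹
[I⁻]² = 1.00×10⁻⁶ ⇒ [I⁻] = 0.0010 mol/L

[I⁻] = 0.0010 mol/L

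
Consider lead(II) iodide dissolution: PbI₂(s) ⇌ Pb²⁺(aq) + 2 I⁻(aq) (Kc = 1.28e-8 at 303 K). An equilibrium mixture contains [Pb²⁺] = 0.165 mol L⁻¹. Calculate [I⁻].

(PbI₂ is a pure solid — omitted from Kc.)
At equilibrium, Kc = [Pb²⁺]·[I⁻]² = 1.28e-8.
(0.165)·([I⁻])² = 1.28e-8
[I⁻]² = 7.76e-8 ⇒ [I⁻] = 2.79e-4 mol L⁻¹

[I⁻] = 2.79e-4 mol L⁻¹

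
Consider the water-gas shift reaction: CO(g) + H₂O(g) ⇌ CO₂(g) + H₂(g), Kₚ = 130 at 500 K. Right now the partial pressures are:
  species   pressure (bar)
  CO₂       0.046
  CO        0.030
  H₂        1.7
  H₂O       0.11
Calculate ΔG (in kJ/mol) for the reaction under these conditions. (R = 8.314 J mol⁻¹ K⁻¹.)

ΔG = -7.08 kJ/mol

Qₚ = P(CO₂)·P(H₂) / (P(CO)·P(H₂O)) = (0.046)·(1.7) / ((0.030)·(0.11)) = 23.7
ΔG = RT ln(Qₚ/Kₚ) = (8.314 J mol⁻¹ K⁻¹)(500 K) × ln(23.7/130)
   = (4.157 kJ/mol)(-1.702) = -7.08 kJ/mol
ΔG < 0, so the forward reaction is spontaneous (proceeds forward).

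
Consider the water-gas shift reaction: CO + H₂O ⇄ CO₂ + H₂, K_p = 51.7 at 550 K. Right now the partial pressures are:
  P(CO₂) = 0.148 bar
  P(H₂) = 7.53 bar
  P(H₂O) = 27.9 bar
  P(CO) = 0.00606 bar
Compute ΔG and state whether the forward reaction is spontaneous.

Q_p = P(CO₂)·P(H₂) / (P(CO)·P(H₂O)) = (0.148)·(7.53) / ((0.00606)·(27.9)) = 6.59
ΔG = RT ln(Q_p/K_p) = (8.314 J mol⁻¹ K⁻¹)(550 K) × ln(6.59/51.7)
   = (4.573 kJ/mol)(-2.060) = -9.42 kJ/mol
ΔG < 0, so the forward reaction is spontaneous (proceeds forward).

ΔG = -9.42 kJ/mol; the forward reaction is spontaneous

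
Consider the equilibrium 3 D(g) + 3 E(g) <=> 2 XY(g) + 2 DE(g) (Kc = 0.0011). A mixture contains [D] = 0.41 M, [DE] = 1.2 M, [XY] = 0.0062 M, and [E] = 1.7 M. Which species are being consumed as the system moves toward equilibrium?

D, E (reactants)

Qc = [XY]²·[DE]² / ([D]³·[E]³) = (0.0062)²·(1.2)² / ((0.41)³·(1.7)³) = 1.6e-4
Qc = 1.6e-4 < Kc = 0.0011: net forward reaction.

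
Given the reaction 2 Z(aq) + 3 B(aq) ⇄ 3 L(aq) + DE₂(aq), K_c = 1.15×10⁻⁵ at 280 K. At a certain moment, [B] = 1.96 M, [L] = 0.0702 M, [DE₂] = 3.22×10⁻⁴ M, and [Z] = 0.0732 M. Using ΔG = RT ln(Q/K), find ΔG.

ΔG = -3.32 kJ/mol

Q_c = [L]³·[DE₂] / ([Z]²·[B]³) = (0.0702)³·(3.22×10⁻⁴) / ((0.0732)²·(1.96)³) = 2.76×10⁻⁶
ΔG = RT ln(Q_c/K_c) = (8.314 J mol⁻¹ K⁻¹)(280 K) × ln(2.76×10⁻⁶/1.15×10⁻⁵)
   = (2.328 kJ/mol)(-1.427) = -3.32 kJ/mol
ΔG < 0, so the forward reaction is spontaneous (proceeds forward).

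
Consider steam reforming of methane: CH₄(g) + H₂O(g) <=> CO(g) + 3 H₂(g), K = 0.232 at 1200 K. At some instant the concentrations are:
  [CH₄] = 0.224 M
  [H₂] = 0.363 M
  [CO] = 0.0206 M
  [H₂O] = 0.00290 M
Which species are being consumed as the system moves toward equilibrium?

CO, H₂ (products)

Q = [CO]·[H₂]³ / ([CH₄]·[H₂O]) = (0.0206)·(0.363)³ / ((0.224)·(0.00290)) = 1.52
Q = 1.52 > K = 0.232: net reverse reaction.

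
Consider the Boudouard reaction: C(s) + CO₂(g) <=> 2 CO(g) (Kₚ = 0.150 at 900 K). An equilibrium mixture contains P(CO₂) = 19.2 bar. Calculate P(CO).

(C is a pure solid — omitted from Kₚ.)
At equilibrium, Kₚ = P(CO)² / P(CO₂) = 0.150.
(P(CO))² / (19.2) = 0.150
P(CO)² = 2.88 ⇒ P(CO) = 1.70 bar

P(CO) = 1.70 bar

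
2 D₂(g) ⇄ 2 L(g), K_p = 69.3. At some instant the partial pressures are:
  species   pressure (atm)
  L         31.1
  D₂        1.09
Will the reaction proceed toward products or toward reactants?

Q_p = P(L)² / P(D₂)² = (31.1)² / (1.09)² = 814
Q_p = 814 > K_p = 69.3, so the reverse reaction proceeds.

reverse (toward reactants)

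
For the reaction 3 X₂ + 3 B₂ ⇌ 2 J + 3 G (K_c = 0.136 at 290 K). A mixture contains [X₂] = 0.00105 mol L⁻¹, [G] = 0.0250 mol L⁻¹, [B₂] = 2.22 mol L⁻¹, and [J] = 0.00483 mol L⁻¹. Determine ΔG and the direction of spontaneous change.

Q_c = [J]²·[G]³ / ([X₂]³·[B₂]³) = (0.00483)²·(0.0250)³ / ((0.00105)³·(2.22)³) = 0.0288
ΔG = RT ln(Q_c/K_c) = (8.314 J mol⁻¹ K⁻¹)(290 K) × ln(0.0288/0.136)
   = (2.411 kJ/mol)(-1.552) = -3.74 kJ/mol
ΔG < 0, so the forward reaction is spontaneous (proceeds forward).

ΔG = -3.74 kJ/mol; the forward reaction is spontaneous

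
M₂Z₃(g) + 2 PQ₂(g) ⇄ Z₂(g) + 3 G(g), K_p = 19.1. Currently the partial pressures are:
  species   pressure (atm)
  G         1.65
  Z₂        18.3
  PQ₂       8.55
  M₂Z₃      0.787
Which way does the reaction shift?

Q_p = P(Z₂)·P(G)³ / (P(M₂Z₃)·P(PQ₂)²) = (18.3)·(1.65)³ / ((0.787)·(8.55)²) = 1.43
Q_p = 1.43 < K_p = 19.1, so the forward reaction proceeds.

to the right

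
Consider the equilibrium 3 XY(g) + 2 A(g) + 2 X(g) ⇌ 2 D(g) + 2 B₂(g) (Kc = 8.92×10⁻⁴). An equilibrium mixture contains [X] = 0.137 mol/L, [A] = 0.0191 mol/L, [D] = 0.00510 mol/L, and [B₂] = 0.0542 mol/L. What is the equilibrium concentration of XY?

At equilibrium, Kc = [D]²·[B₂]² / ([XY]³·[A]²·[X]²) = 8.92×10⁻⁴.
(0.00510)²·(0.0542)² / (([XY])³·(0.0191)²·(0.137)²) = 8.92×10⁻⁴
[XY]³ = 12.5 ⇒ [XY] = 2.32 mol/L

[XY] = 2.32 mol/L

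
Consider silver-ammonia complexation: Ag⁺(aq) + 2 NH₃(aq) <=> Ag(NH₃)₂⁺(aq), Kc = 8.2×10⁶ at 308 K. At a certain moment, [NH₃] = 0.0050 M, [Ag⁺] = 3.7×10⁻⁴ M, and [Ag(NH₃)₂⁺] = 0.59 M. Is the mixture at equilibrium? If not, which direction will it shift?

Qc = [Ag(NH₃)₂⁺] / ([Ag⁺]·[NH₃]²) = (0.59) / ((3.7×10⁻⁴)·(0.0050)²) = 6.4×10⁷
Qc = 6.4×10⁷ > Kc = 8.2×10⁶: net reverse reaction.

no; Q > K, reaction proceeds in reverse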